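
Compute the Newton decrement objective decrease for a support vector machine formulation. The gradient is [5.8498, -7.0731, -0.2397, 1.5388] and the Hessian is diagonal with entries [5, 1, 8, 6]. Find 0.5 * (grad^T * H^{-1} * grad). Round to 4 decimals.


Step 1: H is diagonal, so H^(-1) * g = [1.17, -7.0731, -0.03, 0.2565].
Step 2: g^T H^(-1) g = sum_i g_i^2 / H_ii
  = (5.8498)^2/5 + (-7.0731)^2/1 + (-0.2397)^2/8 + (1.5388)^2/6
  = 6.844 + 50.0287 + 0.0072 + 0.3947 = 57.2746
Step 3: Objective decrease = 0.5 * g^T H^(-1) g = 28.6373


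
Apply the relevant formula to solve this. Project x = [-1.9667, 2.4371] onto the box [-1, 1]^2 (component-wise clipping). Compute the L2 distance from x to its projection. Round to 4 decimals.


Project each component onto [-1, 1].
clip(-1.9667) = -1.0, clip(2.4371) = 1.0
Projection = [-1.0, 1.0]
Squared diffs: [0.9345, 2.0653]
Distance = sqrt(2.9998) = 1.732


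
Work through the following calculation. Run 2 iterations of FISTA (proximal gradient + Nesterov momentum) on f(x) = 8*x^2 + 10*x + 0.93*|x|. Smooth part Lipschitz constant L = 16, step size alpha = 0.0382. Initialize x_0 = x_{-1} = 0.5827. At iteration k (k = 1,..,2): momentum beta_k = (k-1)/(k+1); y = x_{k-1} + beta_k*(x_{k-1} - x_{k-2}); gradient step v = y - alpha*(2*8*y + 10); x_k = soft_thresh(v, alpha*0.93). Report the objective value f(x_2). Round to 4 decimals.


FISTA on f(x) = 8*x^2 + 10*x + 0.93*|x|
L = 16, alpha = 0.0382
Iteration 1: beta = 0.0, y = 0.5827 + 0.0*(0.5827 - 0.5827) = 0.5827
  grad(y) = 19.3232, v = y - alpha*grad = -0.1554
  prox(v) = soft_thresh(-0.1554, 0.0355) = -0.1199
Iteration 2: beta = 0.3333, y = -0.1199 + 0.3333*(-0.1199 - 0.5827) = -0.3541
  grad(y) = 4.334, v = y - alpha*grad = -0.5197
  prox(v) = soft_thresh(-0.5197, 0.0355) = -0.4842
f(x_2) = 8*(-0.4842)^2 + 10*(-0.4842) + 0.93*|-0.4842| = -2.516


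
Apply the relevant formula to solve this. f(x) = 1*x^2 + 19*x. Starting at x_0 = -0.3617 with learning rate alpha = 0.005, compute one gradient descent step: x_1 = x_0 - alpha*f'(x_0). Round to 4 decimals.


We compute the gradient at x_0 and apply the update.
f'(x) = 2*x + 19
f'(-0.3617) = 2*-0.3617 + 19 = 18.2766
x_1 = -0.3617 - 0.005*18.2766 = -0.4531


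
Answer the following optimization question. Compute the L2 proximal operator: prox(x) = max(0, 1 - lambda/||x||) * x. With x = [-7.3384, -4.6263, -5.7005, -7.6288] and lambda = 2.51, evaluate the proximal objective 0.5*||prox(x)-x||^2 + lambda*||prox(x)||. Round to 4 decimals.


Step 1: Compute ||x||.
||x|| = 12.8821
Step 2: Compute scaling factor.
scale = max(0, 1 - 2.51/12.8821) = 0.8052
Step 3: prox(x) = [-5.9086, -3.7249, -4.5898, -6.1424]
||prox(x)|| = 10.3721
Step 4: Proximal objective.
0.5*||prox-x||^2 = 3.1501
lambda*||prox|| = 26.034
Total = 29.1841


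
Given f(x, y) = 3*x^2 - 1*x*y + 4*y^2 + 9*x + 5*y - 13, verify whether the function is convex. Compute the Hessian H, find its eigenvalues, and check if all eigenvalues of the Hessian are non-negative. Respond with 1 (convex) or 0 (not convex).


The Hessian of f(x,y) = 3*x^2 - 1*x*y + 4*y^2 + 9*x + 5*y - 13 is:
H = [[6, -1], [-1, 8]]
Trace = 6 + 8 = 14
Determinant = 6*8 - (-1)^2 = 47
Discriminant = (14)^2 - 4*47 = 8.0
Eigenvalues: lambda_1 = 5.5858, lambda_2 = 8.4142
The function is convex.

1


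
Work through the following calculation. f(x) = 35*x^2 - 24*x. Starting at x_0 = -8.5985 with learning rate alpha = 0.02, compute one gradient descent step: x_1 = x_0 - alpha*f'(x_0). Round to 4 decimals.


We compute the gradient at x_0 and apply the update.
f'(x) = 70*x - 24
f'(-8.5985) = 70*-8.5985 - 24 = -625.895
x_1 = -8.5985 - 0.02*-625.895 = 3.9194


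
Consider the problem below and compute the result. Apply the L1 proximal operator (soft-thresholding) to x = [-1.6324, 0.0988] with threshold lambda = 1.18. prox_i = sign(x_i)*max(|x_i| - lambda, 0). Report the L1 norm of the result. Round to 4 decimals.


Soft-thresholding with lambda = 1.18:
prox(-1.6324) = sign(-1.6324)*max(|-1.6324| - 1.18, 0) = -0.4524
prox(0.0988) = sign(0.0988)*max(|0.0988| - 1.18, 0) = 0.0
prox(x) = [-0.4524, 0.0]
||prox(x)||_1 = 0.4524 + 0.0 = 0.4524


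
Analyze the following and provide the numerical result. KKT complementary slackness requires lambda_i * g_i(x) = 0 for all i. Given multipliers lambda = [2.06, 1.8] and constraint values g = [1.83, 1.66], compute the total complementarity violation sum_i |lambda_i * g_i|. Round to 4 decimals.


KKT complementary slackness check:
lambda_1 * g_1 = 2.06 * 1.83 = 3.7698
lambda_2 * g_2 = 1.8 * 1.66 = 2.988
Total violation = 3.7698 + 2.988 = 6.7578


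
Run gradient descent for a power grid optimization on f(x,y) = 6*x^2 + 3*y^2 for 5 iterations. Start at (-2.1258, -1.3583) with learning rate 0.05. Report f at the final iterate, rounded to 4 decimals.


Gradient descent on f(x,y) = 6*x^2 + 3*y^2.
Starting point: (-2.1258, -1.3583), alpha = 0.05
Step 1: grad_x = 2*6*-2.1258 = -25.5096, grad_y = 2*3*-1.3583 = -8.1498
  x_1 = -2.1258 - 0.05*-25.5096 = -0.8503
  y_1 = -1.3583 - 0.05*-8.1498 = -0.9508
Step 2: grad_x = 2*6*-0.8503 = -10.2038, grad_y = 2*3*-0.9508 = -5.7049
  x_2 = -0.8503 - 0.05*-10.2038 = -0.3401
  y_2 = -0.9508 - 0.05*-5.7049 = -0.6656
Step 3: grad_x = 2*6*-0.3401 = -4.0815, grad_y = 2*3*-0.6656 = -3.9934
  x_3 = -0.3401 - 0.05*-4.0815 = -0.1361
  y_3 = -0.6656 - 0.05*-3.9934 = -0.4659
Step 4: grad_x = 2*6*-0.1361 = -1.6326, grad_y = 2*3*-0.4659 = -2.7954
  x_4 = -0.1361 - 0.05*-1.6326 = -0.0544
  y_4 = -0.4659 - 0.05*-2.7954 = -0.3261
Step 5: grad_x = 2*6*-0.0544 = -0.653, grad_y = 2*3*-0.3261 = -1.9568
  x_5 = -0.0544 - 0.05*-0.653 = -0.0218
  y_5 = -0.3261 - 0.05*-1.9568 = -0.2283
f(-0.0218, -0.2283) = 6*(-0.0218)^2 + 3*(-0.2283)^2 = 0.1592


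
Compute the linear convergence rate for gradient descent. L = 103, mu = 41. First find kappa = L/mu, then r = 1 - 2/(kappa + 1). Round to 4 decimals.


Step 1: Compute the condition number.
kappa = L/mu = 103/41 = 2.5122
Step 2: Compute the convergence rate.
r = 1 - 2/(kappa + 1) = 1 - 2*mu/(L + mu) = (L - mu)/(L + mu) = 62/144 = 0.4306


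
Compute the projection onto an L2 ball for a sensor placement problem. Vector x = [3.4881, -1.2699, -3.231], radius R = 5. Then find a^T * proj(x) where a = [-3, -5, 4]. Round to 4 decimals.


Step 1: Compute ||x|| (intermediates to 6 decimals).
||x|| = sqrt(3.4881^2 + (-1.2699)^2 + (-3.231)^2) = 4.921265
Step 2: Project.
Since ||x|| <= R, proj = x (no scaling needed).
proj(x) = [3.4881, -1.2699, -3.231]
Step 3: Dot product.
a^T * proj(x) = -3*3.4881 - 5*(-1.2699) + 4*(-3.231) = -17.0388


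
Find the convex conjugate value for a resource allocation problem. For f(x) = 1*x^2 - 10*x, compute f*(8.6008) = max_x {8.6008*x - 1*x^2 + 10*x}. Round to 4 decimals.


f*(y) = sup_x {y*x - a*x^2 - b*x} = sup_x {(y-b)*x - a*x^2}
FOC: (y - b) - 2a*x = 0 => x* = (y - b)/(2a)
x* = (8.6008 + 10)/(2*1) = 9.3004
f*(8.6008) = (y-b)^2/(4a) = (8.6008 + 10)^2/(4*1)
= 345.9898/4 = 86.4974


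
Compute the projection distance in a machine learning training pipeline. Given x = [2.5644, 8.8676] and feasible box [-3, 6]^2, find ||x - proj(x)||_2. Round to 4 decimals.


Project each component onto [-3, 6].
clip(2.5644) = 2.5644, clip(8.8676) = 6.0
Projection = [2.5644, 6.0]
Squared diffs: [0.0, 8.2231]
Distance = sqrt(8.2231) = 2.8676


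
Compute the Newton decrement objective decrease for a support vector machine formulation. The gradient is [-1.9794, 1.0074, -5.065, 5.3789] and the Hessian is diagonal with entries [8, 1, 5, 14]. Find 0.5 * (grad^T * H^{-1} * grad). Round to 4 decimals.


Step 1: H is diagonal, so H^(-1) * g = [-0.2474, 1.0074, -1.013, 0.3842].
Step 2: g^T H^(-1) g = sum_i g_i^2 / H_ii
  = (-1.9794)^2/8 + (1.0074)^2/1 + (-5.065)^2/5 + (5.3789)^2/14
  = 0.4898 + 1.0149 + 5.1308 + 2.0666 = 8.7021
Step 3: Objective decrease = 0.5 * g^T H^(-1) g = 4.351


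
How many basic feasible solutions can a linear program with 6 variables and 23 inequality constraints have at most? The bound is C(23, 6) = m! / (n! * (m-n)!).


Each vertex corresponds to some choice of n active constraints out of m, so the number of vertices is at most C(m, n) = m! / (n!(m-n)!).
m = 23, n = 6
Numerator: 23 * 22 * 21 * 20 * 19 * 18
Denominator: 6! = 720
C(23, 6) = 100947


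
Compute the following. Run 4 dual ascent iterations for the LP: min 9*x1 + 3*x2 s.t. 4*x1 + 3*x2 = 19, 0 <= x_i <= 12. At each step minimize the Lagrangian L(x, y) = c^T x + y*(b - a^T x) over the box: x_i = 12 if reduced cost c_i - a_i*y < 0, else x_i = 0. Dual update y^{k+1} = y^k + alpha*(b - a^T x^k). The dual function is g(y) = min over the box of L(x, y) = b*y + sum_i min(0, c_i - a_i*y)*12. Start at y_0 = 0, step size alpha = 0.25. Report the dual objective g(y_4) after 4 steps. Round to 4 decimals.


Dual ascent for LP: min 9*x1 + 3*x2, 4*x1 + 3*x2 = 19, 0 <= x_i <= 12
Step 1: y^k = 0.0, reduced costs: (9.0, 3.0)
  x^k = (0.0, 0.0), subgradient = b - a^T x = 19.0
  y^{k+1} = 0.0 + 0.25*19.0 = 4.75
Step 2: y^k = 4.75, reduced costs: (-10.0, -11.25)
  x^k = (12.0, 12.0), subgradient = b - a^T x = -65.0
  y^{k+1} = 4.75 + 0.25*-65.0 = -11.5
Step 3: y^k = -11.5, reduced costs: (55.0, 37.5)
  x^k = (0.0, 0.0), subgradient = b - a^T x = 19.0
  y^{k+1} = -11.5 + 0.25*19.0 = -6.75
Step 4: y^k = -6.75, reduced costs: (36.0, 23.25)
  x^k = (0.0, 0.0), subgradient = b - a^T x = 19.0
  y^{k+1} = -6.75 + 0.25*19.0 = -2.0
Dual objective at y_4 = -2.0: reduced costs (17.0, 9.0), box minimizer x = (0.0, 0.0)
g(y_4) = b*y + (c1 - a1*y)*x1 + (c2 - a2*y)*x2 = 19*(-2.0) + 17.0*0.0 + 9.0*0.0 = -38.0 + 0.0 + 0.0 = -38.0


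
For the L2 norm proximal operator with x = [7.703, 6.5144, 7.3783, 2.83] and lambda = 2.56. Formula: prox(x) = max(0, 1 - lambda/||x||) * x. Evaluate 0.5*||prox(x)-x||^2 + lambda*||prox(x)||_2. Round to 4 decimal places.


Step 1: Compute ||x||.
||x|| = 12.8149
Step 2: Compute scaling factor.
scale = max(0, 1 - 2.56/12.8149) = 0.8002
Step 3: prox(x) = [6.1642, 5.213, 5.9044, 2.2647]
||prox(x)|| = 10.2549
Step 4: Proximal objective.
0.5*||prox-x||^2 = 3.2768
lambda*||prox|| = 26.2525
Total = 29.5294


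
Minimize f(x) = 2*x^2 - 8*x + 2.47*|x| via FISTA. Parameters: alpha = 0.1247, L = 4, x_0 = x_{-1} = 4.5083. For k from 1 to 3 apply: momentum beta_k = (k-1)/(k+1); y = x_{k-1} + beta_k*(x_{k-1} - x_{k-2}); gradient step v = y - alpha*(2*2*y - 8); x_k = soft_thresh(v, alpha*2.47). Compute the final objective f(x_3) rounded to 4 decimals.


FISTA on f(x) = 2*x^2 - 8*x + 2.47*|x|
L = 4, alpha = 0.1247
Iteration 1: beta = 0.0, y = 4.5083 + 0.0*(4.5083 - 4.5083) = 4.5083
  grad(y) = 10.0332, v = y - alpha*grad = 3.2572
  prox(v) = soft_thresh(3.2572, 0.308) = 2.9492
Iteration 2: beta = 0.3333, y = 2.9492 + 0.3333*(2.9492 - 4.5083) = 2.4294
  grad(y) = 1.7177, v = y - alpha*grad = 2.2152
  prox(v) = soft_thresh(2.2152, 0.308) = 1.9072
Iteration 3: beta = 0.5, y = 1.9072 + 0.5*(1.9072 - 2.9492) = 1.3863
  grad(y) = -2.455, v = y - alpha*grad = 1.6924
  prox(v) = soft_thresh(1.6924, 0.308) = 1.3844
f(x_3) = 2*1.3844^2 - 8*1.3844 + 2.47*|1.3844| = -3.8226


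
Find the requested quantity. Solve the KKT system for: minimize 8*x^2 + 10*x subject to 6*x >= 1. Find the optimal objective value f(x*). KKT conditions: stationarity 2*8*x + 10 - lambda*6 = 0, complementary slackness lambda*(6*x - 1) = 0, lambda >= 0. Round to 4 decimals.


Step 1: Try lambda = 0 (constraint inactive).
x_unc = -10/(2*8) = -0.625
Check: 6*-0.625 = -3.75 < 1 -- violated!
Step 2: Constraint must be active: 6*x = 1
x* = 1/6 = 0.1667 (rounded; the exact value 1/6 is used below)
lambda = (2*8*(1/6) + 10)/6 = 2.1111
Step 3: Compute optimal value.
f(x*) = 8*(1/6)^2 + 10*(1/6) = 1.8889


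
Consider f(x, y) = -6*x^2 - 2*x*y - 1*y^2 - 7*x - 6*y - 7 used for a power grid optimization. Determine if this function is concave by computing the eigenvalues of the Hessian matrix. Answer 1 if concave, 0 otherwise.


The Hessian of f(x,y) = -6*x^2 - 2*x*y - 1*y^2 - 7*x - 6*y - 7 is:
H = [[-12, -2], [-2, -2]]
Trace = -12 - 2 = -14
Determinant = -12*-2 - (-2)^2 = 20
Discriminant = (-14)^2 - 4*20 = 116.0
Eigenvalues: lambda_1 = -12.3852, lambda_2 = -1.6148
The function is concave.

1


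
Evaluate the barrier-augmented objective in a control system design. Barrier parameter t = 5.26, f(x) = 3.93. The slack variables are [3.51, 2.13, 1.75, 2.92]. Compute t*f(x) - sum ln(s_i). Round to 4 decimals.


Step 1: Compute log-barrier.
ln values: [1.2556, 0.7561, 0.5596, 1.0716]
phi = -(1.2556 + 0.7561 + 0.5596 + 1.0716) = -3.6429
Step 2: Compute augmented objective.
t*f(x) = 5.26*3.93 = 20.6718
Total = 20.6718 - 3.6429 = 17.0289


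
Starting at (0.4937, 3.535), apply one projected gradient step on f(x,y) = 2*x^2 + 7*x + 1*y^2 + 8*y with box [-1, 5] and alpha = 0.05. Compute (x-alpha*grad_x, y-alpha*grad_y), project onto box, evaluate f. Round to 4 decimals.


Step 1: Compute gradient at (0.4937, 3.535).
grad_x = 2*2*0.4937 + 7 = 8.9748
grad_y = 2*1*3.535 + 8 = 15.07
Step 2: Gradient step.
x_raw = 0.4937 - 0.05*8.9748 = 0.045
y_raw = 3.535 - 0.05*15.07 = 2.7815
Step 3: Project onto [-1, 5].
x_proj = clip(0.045) = 0.045
y_proj = clip(2.7815) = 2.7815
Step 4: Evaluate f.
f(0.045, 2.7815) = 30.3075


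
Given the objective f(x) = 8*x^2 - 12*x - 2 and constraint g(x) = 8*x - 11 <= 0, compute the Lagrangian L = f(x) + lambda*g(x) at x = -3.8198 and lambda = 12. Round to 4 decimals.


Step 1: Evaluate f(x).
f(-3.8198) = 8*(-3.8198)^2 - 12*(-3.8198) - 2 = 160.5646
Step 2: Evaluate g(x).
g(-3.8198) = 8*-3.8198 - 11 = -41.5584
Step 3: Compute Lagrangian.
L = 160.5646 + 12*-41.5584 = -338.1362


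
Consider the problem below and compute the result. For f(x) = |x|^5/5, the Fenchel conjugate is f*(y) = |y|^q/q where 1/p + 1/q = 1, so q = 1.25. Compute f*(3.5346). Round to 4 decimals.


The conjugate exponent q satisfies 1/p + 1/q = 1.
p = 5, so q = 5/(5 - 1) = 1.25
|y|^q = 3.5346^1.25 = 4.8465
f*(3.5346) = 4.8465 / 1.25 = 3.8772


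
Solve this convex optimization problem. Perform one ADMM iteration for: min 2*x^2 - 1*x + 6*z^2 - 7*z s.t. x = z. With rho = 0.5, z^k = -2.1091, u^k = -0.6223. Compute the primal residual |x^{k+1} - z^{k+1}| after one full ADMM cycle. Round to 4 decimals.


ADMM iteration with rho = 0.5, z^k = -2.1091, u^k = -0.6223
Step 1: x-update.
Minimize 2*x^2 - 1*x + (0.5/2)*(x + 2.1091 - 0.6223)^2
FOC: (2*2 + 0.5)*x = 1 + 0.5*(-2.1091 + 0.6223)
x^{k+1} = 0.057
Step 2: z-update.
Minimize 6*z^2 - 7*z + (0.5/2)*(0.057 - z - 0.6223)^2
FOC: (2*6 + 0.5)*z = 7 + 0.5*(0.057 - 0.6223)
z^{k+1} = 0.5374
Step 3: u-update.
u^{k+1} = -0.6223 + 0.057 - 0.5374 = -1.1027
Step 4: Primal residual = |0.057 - 0.5374| = 0.4804


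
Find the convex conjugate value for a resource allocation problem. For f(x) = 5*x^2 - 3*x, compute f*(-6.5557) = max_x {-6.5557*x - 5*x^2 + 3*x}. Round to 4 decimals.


f*(y) = sup_x {y*x - a*x^2 - b*x} = sup_x {(y-b)*x - a*x^2}
FOC: (y - b) - 2a*x = 0 => x* = (y - b)/(2a)
x* = (-6.5557 + 3)/(2*5) = -0.3556
f*(-6.5557) = (y-b)^2/(4a) = (-6.5557 + 3)^2/(4*5)
= 12.643/20 = 0.6322


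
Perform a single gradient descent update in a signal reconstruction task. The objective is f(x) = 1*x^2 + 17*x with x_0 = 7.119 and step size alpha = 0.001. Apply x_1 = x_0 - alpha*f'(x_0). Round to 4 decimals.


We compute the gradient at x_0 and apply the update.
f'(x) = 2*x + 17
f'(7.119) = 2*7.119 + 17 = 31.238
x_1 = 7.119 - 0.001*31.238 = 7.0878


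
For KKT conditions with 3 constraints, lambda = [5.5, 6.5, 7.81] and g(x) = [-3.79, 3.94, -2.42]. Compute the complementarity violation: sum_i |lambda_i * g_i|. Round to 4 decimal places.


KKT complementary slackness check:
lambda_1 * g_1 = 5.5 * -3.79 = -20.845
lambda_2 * g_2 = 6.5 * 3.94 = 25.61
lambda_3 * g_3 = 7.81 * -2.42 = -18.9002
Total violation = 20.845 + 25.61 + 18.9002 = 65.3552


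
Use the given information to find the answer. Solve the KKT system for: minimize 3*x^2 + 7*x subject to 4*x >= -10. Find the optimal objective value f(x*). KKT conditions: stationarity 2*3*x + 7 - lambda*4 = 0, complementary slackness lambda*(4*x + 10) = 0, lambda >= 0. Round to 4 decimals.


Step 1: Try lambda = 0 (constraint inactive).
Stationarity: 2*3*x + 7 = 0
x* = -7/(2*3) = -7/6 = -1.1667 (rounded; the exact value -7/6 is used below)
Check constraint: 4*-1.1667 = -4.6668 >= -10 -- satisfied.
Step 2: Compute optimal value.
f(x*) = 3*(-7/6)^2 + 7*(-7/6) = -4.0833


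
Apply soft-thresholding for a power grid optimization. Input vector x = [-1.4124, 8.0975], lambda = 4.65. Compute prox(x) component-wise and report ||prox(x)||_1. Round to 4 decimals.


Soft-thresholding with lambda = 4.65:
prox(-1.4124) = sign(-1.4124)*max(|-1.4124| - 4.65, 0) = 0.0
prox(8.0975) = sign(8.0975)*max(|8.0975| - 4.65, 0) = 3.4475
prox(x) = [0.0, 3.4475]
||prox(x)||_1 = 0.0 + 3.4475 = 3.4475


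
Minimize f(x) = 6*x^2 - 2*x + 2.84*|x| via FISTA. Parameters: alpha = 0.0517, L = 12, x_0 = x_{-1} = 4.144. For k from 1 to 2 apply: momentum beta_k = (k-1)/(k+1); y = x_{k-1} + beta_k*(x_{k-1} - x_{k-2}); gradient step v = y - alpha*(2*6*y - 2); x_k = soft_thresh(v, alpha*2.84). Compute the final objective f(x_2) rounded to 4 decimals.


FISTA on f(x) = 6*x^2 - 2*x + 2.84*|x|
L = 12, alpha = 0.0517
Iteration 1: beta = 0.0, y = 4.144 + 0.0*(4.144 - 4.144) = 4.144
  grad(y) = 47.728, v = y - alpha*grad = 1.6765
  prox(v) = soft_thresh(1.6765, 0.1468) = 1.5296
Iteration 2: beta = 0.3333, y = 1.5296 + 0.3333*(1.5296 - 4.144) = 0.6582
  grad(y) = 5.8982, v = y - alpha*grad = 0.3532
  prox(v) = soft_thresh(0.3532, 0.1468) = 0.2064
f(x_2) = 6*0.2064^2 - 2*0.2064 + 2.84*|0.2064| = 0.429


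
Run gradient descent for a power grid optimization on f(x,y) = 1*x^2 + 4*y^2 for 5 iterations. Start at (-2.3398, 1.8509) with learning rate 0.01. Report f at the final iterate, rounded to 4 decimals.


Gradient descent on f(x,y) = 1*x^2 + 4*y^2.
Starting point: (-2.3398, 1.8509), alpha = 0.01
Step 1: grad_x = 2*1*-2.3398 = -4.6796, grad_y = 2*4*1.8509 = 14.8072
  x_1 = -2.3398 - 0.01*-4.6796 = -2.293
  y_1 = 1.8509 - 0.01*14.8072 = 1.7028
Step 2: grad_x = 2*1*-2.293 = -4.586, grad_y = 2*4*1.7028 = 13.6226
  x_2 = -2.293 - 0.01*-4.586 = -2.2471
  y_2 = 1.7028 - 0.01*13.6226 = 1.5666
Step 3: grad_x = 2*1*-2.2471 = -4.4943, grad_y = 2*4*1.5666 = 12.5328
  x_3 = -2.2471 - 0.01*-4.4943 = -2.2022
  y_3 = 1.5666 - 0.01*12.5328 = 1.4413
Step 4: grad_x = 2*1*-2.2022 = -4.4044, grad_y = 2*4*1.4413 = 11.5302
  x_4 = -2.2022 - 0.01*-4.4044 = -2.1582
  y_4 = 1.4413 - 0.01*11.5302 = 1.326
Step 5: grad_x = 2*1*-2.1582 = -4.3163, grad_y = 2*4*1.326 = 10.6078
  x_5 = -2.1582 - 0.01*-4.3163 = -2.115
  y_5 = 1.326 - 0.01*10.6078 = 1.2199
f(-2.115, 1.2199) = 1*(-2.115)^2 + 4*1.2199^2 = 10.4258


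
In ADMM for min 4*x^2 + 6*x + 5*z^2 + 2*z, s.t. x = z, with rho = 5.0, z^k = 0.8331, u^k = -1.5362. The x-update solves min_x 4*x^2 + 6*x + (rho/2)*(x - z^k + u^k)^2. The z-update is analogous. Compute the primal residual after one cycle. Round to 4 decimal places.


ADMM iteration with rho = 5.0, z^k = 0.8331, u^k = -1.5362
Step 1: x-update.
Minimize 4*x^2 + 6*x + (5.0/2)*(x - 0.8331 - 1.5362)^2
FOC: (2*4 + 5.0)*x = -6 + 5.0*(0.8331 + 1.5362)
x^{k+1} = 0.4497
Step 2: z-update.
Minimize 5*z^2 + 2*z + (5.0/2)*(0.4497 - z - 1.5362)^2
FOC: (2*5 + 5.0)*z = -2 + 5.0*(0.4497 - 1.5362)
z^{k+1} = -0.4955
Step 3: u-update.
u^{k+1} = -1.5362 + 0.4497 + 0.4955 = -0.591
Step 4: Primal residual = |0.4497 + 0.4955| = 0.9452


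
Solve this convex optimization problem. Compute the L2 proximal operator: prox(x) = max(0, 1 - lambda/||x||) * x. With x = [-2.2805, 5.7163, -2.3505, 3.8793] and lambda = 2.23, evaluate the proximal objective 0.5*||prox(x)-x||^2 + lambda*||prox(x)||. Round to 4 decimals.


Step 1: Compute ||x||.
||x|| = 7.6453
Step 2: Compute scaling factor.
scale = max(0, 1 - 2.23/7.6453) = 0.7083
Step 3: prox(x) = [-1.6153, 4.049, -1.6649, 2.7478]
||prox(x)|| = 5.4153
Step 4: Proximal objective.
0.5*||prox-x||^2 = 2.4865
lambda*||prox|| = 12.0761
Total = 14.5626


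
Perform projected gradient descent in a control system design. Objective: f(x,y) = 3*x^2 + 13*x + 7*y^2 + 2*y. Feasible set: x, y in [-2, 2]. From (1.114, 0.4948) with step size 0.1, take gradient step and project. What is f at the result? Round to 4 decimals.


Step 1: Compute gradient at (1.114, 0.4948).
grad_x = 2*3*1.114 + 13 = 19.684
grad_y = 2*7*0.4948 + 2 = 8.9272
Step 2: Gradient step.
x_raw = 1.114 - 0.1*19.684 = -0.8544
y_raw = 0.4948 - 0.1*8.9272 = -0.3979
Step 3: Project onto [-2, 2].
x_proj = clip(-0.8544) = -0.8544
y_proj = clip(-0.3979) = -0.3979
Step 4: Evaluate f.
f(-0.8544, -0.3979) = -8.6047


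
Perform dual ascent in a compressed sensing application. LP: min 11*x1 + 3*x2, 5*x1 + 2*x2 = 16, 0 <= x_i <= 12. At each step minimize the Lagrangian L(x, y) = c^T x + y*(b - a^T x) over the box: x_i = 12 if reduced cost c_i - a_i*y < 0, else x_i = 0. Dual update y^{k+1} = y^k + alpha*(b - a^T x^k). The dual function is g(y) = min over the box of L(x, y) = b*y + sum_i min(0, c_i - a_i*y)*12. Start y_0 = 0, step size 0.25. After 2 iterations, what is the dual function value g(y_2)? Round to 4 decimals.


Dual ascent for LP: min 11*x1 + 3*x2, 5*x1 + 2*x2 = 16, 0 <= x_i <= 12
Step 1: y^k = 0.0, reduced costs: (11.0, 3.0)
  x^k = (0.0, 0.0), subgradient = b - a^T x = 16.0
  y^{k+1} = 0.0 + 0.25*16.0 = 4.0
Step 2: y^k = 4.0, reduced costs: (-9.0, -5.0)
  x^k = (12.0, 12.0), subgradient = b - a^T x = -68.0
  y^{k+1} = 4.0 + 0.25*-68.0 = -13.0
Dual objective at y_2 = -13.0: reduced costs (76.0, 29.0), box minimizer x = (0.0, 0.0)
g(y_2) = b*y + (c1 - a1*y)*x1 + (c2 - a2*y)*x2 = 16*(-13.0) + 76.0*0.0 + 29.0*0.0 = -208.0 + 0.0 + 0.0 = -208.0


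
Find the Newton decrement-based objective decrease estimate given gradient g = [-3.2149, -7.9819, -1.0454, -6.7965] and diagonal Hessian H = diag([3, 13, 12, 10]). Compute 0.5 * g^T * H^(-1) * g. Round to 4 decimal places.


Step 1: H is diagonal, so H^(-1) * g = [-1.0716, -0.614, -0.0871, -0.6797].
Step 2: g^T H^(-1) g = sum_i g_i^2 / H_ii
  = (-3.2149)^2/3 + (-7.9819)^2/13 + (-1.0454)^2/12 + (-6.7965)^2/10
  = 3.4452 + 4.9008 + 0.0911 + 4.6192 = 13.0563
Step 3: Objective decrease = 0.5 * g^T H^(-1) g = 6.5282


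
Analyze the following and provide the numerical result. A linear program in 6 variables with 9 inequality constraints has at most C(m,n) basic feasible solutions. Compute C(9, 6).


Each vertex corresponds to some choice of n active constraints out of m, so the number of vertices is at most C(m, n) = m! / (n!(m-n)!).
m = 9, n = 6
Numerator: 9 * 8 * 7 * 6 * 5 * 4
Denominator: 6! = 720
C(9, 6) = 84


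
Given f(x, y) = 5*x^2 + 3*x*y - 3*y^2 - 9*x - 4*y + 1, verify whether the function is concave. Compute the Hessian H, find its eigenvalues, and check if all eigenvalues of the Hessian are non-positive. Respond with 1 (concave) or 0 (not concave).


The Hessian of f(x,y) = 5*x^2 + 3*x*y - 3*y^2 - 9*x - 4*y + 1 is:
H = [[10, 3], [3, -6]]
Trace = 10 - 6 = 4
Determinant = 10*-6 - (3)^2 = -69
Discriminant = (4)^2 - 4*-69 = 292.0
Eigenvalues: lambda_1 = -6.544, lambda_2 = 10.544
The function is not concave.

0


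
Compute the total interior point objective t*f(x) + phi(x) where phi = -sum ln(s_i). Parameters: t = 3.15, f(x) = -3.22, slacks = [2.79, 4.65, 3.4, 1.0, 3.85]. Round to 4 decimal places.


Step 1: Compute log-barrier.
ln values: [1.026, 1.5369, 1.2238, 0.0, 1.3481]
phi = -(1.026 + 1.5369 + 1.2238 + 0.0 + 1.3481) = -5.1348
Step 2: Compute augmented objective.
t*f(x) = 3.15*-3.22 = -10.143
Total = -10.143 - 5.1348 = -15.2778


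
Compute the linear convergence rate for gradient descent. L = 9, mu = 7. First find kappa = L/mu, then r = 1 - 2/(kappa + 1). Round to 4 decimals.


Step 1: Compute the condition number.
kappa = L/mu = 9/7 = 1.2857
Step 2: Compute the convergence rate.
r = 1 - 2/(kappa + 1) = 1 - 2*mu/(L + mu) = (L - mu)/(L + mu) = 2/16 = 0.125


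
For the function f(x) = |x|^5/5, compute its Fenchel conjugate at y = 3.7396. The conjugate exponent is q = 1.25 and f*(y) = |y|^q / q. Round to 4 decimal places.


The conjugate exponent q satisfies 1/p + 1/q = 1.
p = 5, so q = 5/(5 - 1) = 1.25
|y|^q = 3.7396^1.25 = 5.2003
f*(3.7396) = 5.2003 / 1.25 = 4.1603


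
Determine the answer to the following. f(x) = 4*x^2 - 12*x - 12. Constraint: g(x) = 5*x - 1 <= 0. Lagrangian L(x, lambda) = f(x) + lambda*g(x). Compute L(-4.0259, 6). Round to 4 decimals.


Step 1: Evaluate f(x).
f(-4.0259) = 4*(-4.0259)^2 - 12*(-4.0259) - 12 = 101.1423
Step 2: Evaluate g(x).
g(-4.0259) = 5*-4.0259 - 1 = -21.1295
Step 3: Compute Lagrangian.
L = 101.1423 + 6*-21.1295 = -25.6347


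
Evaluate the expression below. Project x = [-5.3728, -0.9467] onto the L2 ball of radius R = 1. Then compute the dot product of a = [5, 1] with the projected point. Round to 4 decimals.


Step 1: Compute ||x|| (intermediates to 6 decimals).
||x|| = sqrt((-5.3728)^2 + (-0.9467)^2) = 5.455568
Step 2: Project.
Since ||x|| > R, scale = R/||x|| = 1/5.455568 = 0.183299, proj(x) = scale * x
proj(x) = [-0.984829, -0.173529]
Step 3: Dot product.
a^T * proj(x) = 5*(-0.984829) + 1*(-0.173529) = -5.0977


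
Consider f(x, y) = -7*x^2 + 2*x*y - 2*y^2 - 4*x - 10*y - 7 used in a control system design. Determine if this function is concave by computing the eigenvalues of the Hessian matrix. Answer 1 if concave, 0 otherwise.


The Hessian of f(x,y) = -7*x^2 + 2*x*y - 2*y^2 - 4*x - 10*y - 7 is:
H = [[-14, 2], [2, -4]]
Trace = -14 - 4 = -18
Determinant = -14*-4 - (2)^2 = 52
Discriminant = (-18)^2 - 4*52 = 116.0
Eigenvalues: lambda_1 = -14.3852, lambda_2 = -3.6148
The function is concave.

1


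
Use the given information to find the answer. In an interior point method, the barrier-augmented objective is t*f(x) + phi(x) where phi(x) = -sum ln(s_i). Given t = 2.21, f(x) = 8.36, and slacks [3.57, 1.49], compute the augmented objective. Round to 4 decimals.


Step 1: Compute log-barrier.
ln values: [1.2726, 0.3988]
phi = -(1.2726 + 0.3988) = -1.6713
Step 2: Compute augmented objective.
t*f(x) = 2.21*8.36 = 18.4756
Total = 18.4756 - 1.6713 = 16.8043


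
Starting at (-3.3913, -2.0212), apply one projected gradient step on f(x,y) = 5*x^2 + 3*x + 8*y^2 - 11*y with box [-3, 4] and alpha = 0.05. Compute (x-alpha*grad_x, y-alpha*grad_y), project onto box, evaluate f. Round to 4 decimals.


Step 1: Compute gradient at (-3.3913, -2.0212).
grad_x = 2*5*-3.3913 + 3 = -30.913
grad_y = 2*8*-2.0212 - 11 = -43.3392
Step 2: Gradient step.
x_raw = -3.3913 - 0.05*-30.913 = -1.8457
y_raw = -2.0212 - 0.05*-43.3392 = 0.1458
Step 3: Project onto [-3, 4].
x_proj = clip(-1.8457) = -1.8457
y_proj = clip(0.1458) = 0.1458
Step 4: Evaluate f.
f(-1.8457, 0.1458) = 10.0618


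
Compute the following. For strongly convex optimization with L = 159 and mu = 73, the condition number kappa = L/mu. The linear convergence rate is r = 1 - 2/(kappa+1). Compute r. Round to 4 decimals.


Step 1: Compute the condition number.
kappa = L/mu = 159/73 = 2.1781
Step 2: Compute the convergence rate.
r = 1 - 2/(kappa + 1) = 1 - 2*mu/(L + mu) = (L - mu)/(L + mu) = 86/232 = 0.3707


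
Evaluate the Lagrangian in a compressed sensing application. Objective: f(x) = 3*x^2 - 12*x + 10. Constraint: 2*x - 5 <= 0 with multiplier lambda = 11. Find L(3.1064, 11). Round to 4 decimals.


Step 1: Evaluate f(x).
f(3.1064) = 3*3.1064^2 - 12*3.1064 + 10 = 1.6724
Step 2: Evaluate g(x).
g(3.1064) = 2*3.1064 - 5 = 1.2128
Step 3: Compute Lagrangian.
L = 1.6724 + 11*1.2128 = 15.0132


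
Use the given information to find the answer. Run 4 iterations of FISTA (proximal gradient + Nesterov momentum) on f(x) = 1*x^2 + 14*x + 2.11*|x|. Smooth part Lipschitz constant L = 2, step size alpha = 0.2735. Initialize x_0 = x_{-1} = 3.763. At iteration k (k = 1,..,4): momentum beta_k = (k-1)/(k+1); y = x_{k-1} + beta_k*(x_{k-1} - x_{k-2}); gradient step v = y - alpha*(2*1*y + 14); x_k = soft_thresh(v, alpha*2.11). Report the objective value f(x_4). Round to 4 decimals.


FISTA on f(x) = 1*x^2 + 14*x + 2.11*|x|
L = 2, alpha = 0.2735
Iteration 1: beta = 0.0, y = 3.763 + 0.0*(3.763 - 3.763) = 3.763
  grad(y) = 21.526, v = y - alpha*grad = -2.1244
  prox(v) = soft_thresh(-2.1244, 0.5771) = -1.5473
Iteration 2: beta = 0.3333, y = -1.5473 + 0.3333*(-1.5473 - 3.763) = -3.3174
  grad(y) = 7.3653, v = y - alpha*grad = -5.3318
  prox(v) = soft_thresh(-5.3318, 0.5771) = -4.7547
Iteration 3: beta = 0.5, y = -4.7547 + 0.5*(-4.7547 + 1.5473) = -6.3584
  grad(y) = 1.2832, v = y - alpha*grad = -6.7093
  prox(v) = soft_thresh(-6.7093, 0.5771) = -6.1323
Iteration 4: beta = 0.6, y = -6.1323 + 0.6*(-6.1323 + 4.7547) = -6.9588
  grad(y) = 0.0824, v = y - alpha*grad = -6.9813
  prox(v) = soft_thresh(-6.9813, 0.5771) = -6.4043
f(x_4) = 1*(-6.4043)^2 + 14*(-6.4043) + 2.11*|-6.4043| = -35.1321


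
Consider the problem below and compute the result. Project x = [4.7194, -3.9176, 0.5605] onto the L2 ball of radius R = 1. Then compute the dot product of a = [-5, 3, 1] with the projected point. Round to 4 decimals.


Step 1: Compute ||x|| (intermediates to 6 decimals).
||x|| = sqrt(4.7194^2 + (-3.9176)^2 + 0.5605^2) = 6.159098
Step 2: Project.
Since ||x|| > R, scale = R/||x|| = 1/6.159098 = 0.162361, proj(x) = scale * x
proj(x) = [0.766247, -0.636065, 0.091003]
Step 3: Dot product.
a^T * proj(x) = -5*0.766247 + 3*(-0.636065) + 1*0.091003 = -5.6484


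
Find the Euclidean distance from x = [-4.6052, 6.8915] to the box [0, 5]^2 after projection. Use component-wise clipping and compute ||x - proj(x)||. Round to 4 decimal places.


Project each component onto [0, 5].
clip(-4.6052) = 0.0, clip(6.8915) = 5.0
Projection = [0.0, 5.0]
Squared diffs: [21.2079, 3.5778]
Distance = sqrt(24.7857) = 4.9785


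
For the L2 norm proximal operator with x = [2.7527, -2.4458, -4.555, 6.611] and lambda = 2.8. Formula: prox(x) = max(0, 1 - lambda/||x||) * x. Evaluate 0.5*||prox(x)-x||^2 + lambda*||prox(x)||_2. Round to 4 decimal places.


Step 1: Compute ||x||.
||x|| = 8.8325
Step 2: Compute scaling factor.
scale = max(0, 1 - 2.8/8.8325) = 0.683
Step 3: prox(x) = [1.8801, -1.6705, -3.111, 4.5152]
||prox(x)|| = 6.0325
Step 4: Proximal objective.
0.5*||prox-x||^2 = 3.92
lambda*||prox|| = 16.891
Total = 20.8109


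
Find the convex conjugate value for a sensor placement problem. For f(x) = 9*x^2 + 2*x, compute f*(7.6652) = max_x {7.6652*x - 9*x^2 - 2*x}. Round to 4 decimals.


f*(y) = sup_x {y*x - a*x^2 - b*x} = sup_x {(y-b)*x - a*x^2}
FOC: (y - b) - 2a*x = 0 => x* = (y - b)/(2a)
x* = (7.6652 - 2)/(2*9) = 0.3147
f*(7.6652) = (y-b)^2/(4a) = (7.6652 - 2)^2/(4*9)
= 32.0945/36 = 0.8915


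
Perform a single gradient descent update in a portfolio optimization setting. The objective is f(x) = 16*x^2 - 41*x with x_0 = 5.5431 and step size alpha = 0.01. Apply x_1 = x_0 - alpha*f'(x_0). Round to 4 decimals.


We compute the gradient at x_0 and apply the update.
f'(x) = 32*x - 41
f'(5.5431) = 32*5.5431 - 41 = 136.3792
x_1 = 5.5431 - 0.01*136.3792 = 4.1793


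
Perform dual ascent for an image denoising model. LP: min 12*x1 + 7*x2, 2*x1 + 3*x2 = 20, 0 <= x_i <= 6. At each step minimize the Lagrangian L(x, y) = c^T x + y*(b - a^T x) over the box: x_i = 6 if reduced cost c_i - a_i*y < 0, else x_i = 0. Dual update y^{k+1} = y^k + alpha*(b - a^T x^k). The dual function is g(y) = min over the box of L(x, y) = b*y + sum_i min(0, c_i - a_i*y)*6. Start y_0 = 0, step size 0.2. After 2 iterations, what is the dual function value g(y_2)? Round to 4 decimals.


Dual ascent for LP: min 12*x1 + 7*x2, 2*x1 + 3*x2 = 20, 0 <= x_i <= 6
Step 1: y^k = 0.0, reduced costs: (12.0, 7.0)
  x^k = (0.0, 0.0), subgradient = b - a^T x = 20.0
  y^{k+1} = 0.0 + 0.2*20.0 = 4.0
Step 2: y^k = 4.0, reduced costs: (4.0, -5.0)
  x^k = (0.0, 6.0), subgradient = b - a^T x = 2.0
  y^{k+1} = 4.0 + 0.2*2.0 = 4.4
Dual objective at y_2 = 4.4: reduced costs (3.2, -6.2), box minimizer x = (0.0, 6.0)
g(y_2) = b*y + (c1 - a1*y)*x1 + (c2 - a2*y)*x2 = 20*4.4 + 3.2*0.0 + (-6.2)*6.0 = 88.0 + 0.0 - 37.2 = 50.8


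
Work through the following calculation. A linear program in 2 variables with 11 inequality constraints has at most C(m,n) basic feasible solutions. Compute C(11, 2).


Each vertex corresponds to some choice of n active constraints out of m, so the number of vertices is at most C(m, n) = m! / (n!(m-n)!).
m = 11, n = 2
Numerator: 11 * 10
Denominator: 2! = 2
C(11, 2) = 55


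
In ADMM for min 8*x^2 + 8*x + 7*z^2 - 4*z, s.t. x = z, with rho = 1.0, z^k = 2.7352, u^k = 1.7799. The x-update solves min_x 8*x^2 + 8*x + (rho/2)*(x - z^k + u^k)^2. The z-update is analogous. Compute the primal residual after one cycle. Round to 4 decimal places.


ADMM iteration with rho = 1.0, z^k = 2.7352, u^k = 1.7799
Step 1: x-update.
Minimize 8*x^2 + 8*x + (1.0/2)*(x - 2.7352 + 1.7799)^2
FOC: (2*8 + 1.0)*x = -8 + 1.0*(2.7352 - 1.7799)
x^{k+1} = -0.4144
Step 2: z-update.
Minimize 7*z^2 - 4*z + (1.0/2)*(-0.4144 - z + 1.7799)^2
FOC: (2*7 + 1.0)*z = 4 + 1.0*(-0.4144 + 1.7799)
z^{k+1} = 0.3577
Step 3: u-update.
u^{k+1} = 1.7799 - 0.4144 - 0.3577 = 1.0078
Step 4: Primal residual = |-0.4144 - 0.3577| = 0.7721


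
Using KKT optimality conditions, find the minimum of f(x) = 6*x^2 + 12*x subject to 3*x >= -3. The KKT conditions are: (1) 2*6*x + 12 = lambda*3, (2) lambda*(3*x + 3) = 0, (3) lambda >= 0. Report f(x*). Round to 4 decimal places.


Step 1: Try lambda = 0 (constraint inactive).
Stationarity: 2*6*x + 12 = 0
x* = -12/(2*6) = -1.0
Check constraint: 3*-1.0 = -3.0 >= -3 -- satisfied.
Step 2: Compute optimal value.
f(x*) = 6*(-1.0)^2 + 12*(-1.0) = -6.0


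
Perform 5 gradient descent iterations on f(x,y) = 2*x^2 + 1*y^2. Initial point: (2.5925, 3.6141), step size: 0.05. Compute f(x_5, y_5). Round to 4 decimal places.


Gradient descent on f(x,y) = 2*x^2 + 1*y^2.
Starting point: (2.5925, 3.6141), alpha = 0.05
Step 1: grad_x = 2*2*2.5925 = 10.37, grad_y = 2*1*3.6141 = 7.2282
  x_1 = 2.5925 - 0.05*10.37 = 2.074
  y_1 = 3.6141 - 0.05*7.2282 = 3.2527
Step 2: grad_x = 2*2*2.074 = 8.296, grad_y = 2*1*3.2527 = 6.5054
  x_2 = 2.074 - 0.05*8.296 = 1.6592
  y_2 = 3.2527 - 0.05*6.5054 = 2.9274
Step 3: grad_x = 2*2*1.6592 = 6.6368, grad_y = 2*1*2.9274 = 5.8548
  x_3 = 1.6592 - 0.05*6.6368 = 1.3274
  y_3 = 2.9274 - 0.05*5.8548 = 2.6347
Step 4: grad_x = 2*2*1.3274 = 5.3094, grad_y = 2*1*2.6347 = 5.2694
  x_4 = 1.3274 - 0.05*5.3094 = 1.0619
  y_4 = 2.6347 - 0.05*5.2694 = 2.3712
Step 5: grad_x = 2*2*1.0619 = 4.2476, grad_y = 2*1*2.3712 = 4.7424
  x_5 = 1.0619 - 0.05*4.2476 = 0.8495
  y_5 = 2.3712 - 0.05*4.7424 = 2.1341
f(0.8495, 2.1341) = 2*0.8495^2 + 1*2.1341^2 = 5.9977


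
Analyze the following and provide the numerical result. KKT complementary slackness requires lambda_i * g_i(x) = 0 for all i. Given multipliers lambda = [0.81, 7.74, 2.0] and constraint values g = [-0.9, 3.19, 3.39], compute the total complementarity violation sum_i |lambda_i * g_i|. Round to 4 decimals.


KKT complementary slackness check:
lambda_1 * g_1 = 0.81 * -0.9 = -0.729
lambda_2 * g_2 = 7.74 * 3.19 = 24.6906
lambda_3 * g_3 = 2.0 * 3.39 = 6.78
Total violation = 0.729 + 24.6906 + 6.78 = 32.1996


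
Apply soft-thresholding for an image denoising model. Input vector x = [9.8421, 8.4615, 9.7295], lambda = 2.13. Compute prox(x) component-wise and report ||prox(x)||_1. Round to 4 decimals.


Soft-thresholding with lambda = 2.13:
prox(9.8421) = sign(9.8421)*max(|9.8421| - 2.13, 0) = 7.7121
prox(8.4615) = sign(8.4615)*max(|8.4615| - 2.13, 0) = 6.3315
prox(9.7295) = sign(9.7295)*max(|9.7295| - 2.13, 0) = 7.5995
prox(x) = [7.7121, 6.3315, 7.5995]
||prox(x)||_1 = 7.7121 + 6.3315 + 7.5995 = 21.6431


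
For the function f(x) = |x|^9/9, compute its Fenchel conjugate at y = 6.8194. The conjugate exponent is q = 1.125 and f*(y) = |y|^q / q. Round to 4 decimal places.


The conjugate exponent q satisfies 1/p + 1/q = 1.
p = 9, so q = 9/(9 - 1) = 1.125
|y|^q = 6.8194^1.125 = 8.6689
f*(6.8194) = 8.6689 / 1.125 = 7.7057


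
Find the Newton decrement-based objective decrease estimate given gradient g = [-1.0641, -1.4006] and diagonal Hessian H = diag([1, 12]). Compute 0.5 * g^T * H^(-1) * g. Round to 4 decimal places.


Step 1: H is diagonal, so H^(-1) * g = [-1.0641, -0.1167].
Step 2: g^T H^(-1) g = sum_i g_i^2 / H_ii
  = (-1.0641)^2/1 + (-1.4006)^2/12
  = 1.1323 + 0.1635 = 1.2958
Step 3: Objective decrease = 0.5 * g^T H^(-1) g = 0.6479


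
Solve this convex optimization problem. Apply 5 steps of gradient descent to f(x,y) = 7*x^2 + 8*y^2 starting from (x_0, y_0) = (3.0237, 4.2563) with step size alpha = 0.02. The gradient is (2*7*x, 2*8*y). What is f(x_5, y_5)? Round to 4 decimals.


Gradient descent on f(x,y) = 7*x^2 + 8*y^2.
Starting point: (3.0237, 4.2563), alpha = 0.02
Step 1: grad_x = 2*7*3.0237 = 42.3318, grad_y = 2*8*4.2563 = 68.1008
  x_1 = 3.0237 - 0.02*42.3318 = 2.1771
  y_1 = 4.2563 - 0.02*68.1008 = 2.8943
Step 2: grad_x = 2*7*2.1771 = 30.4789, grad_y = 2*8*2.8943 = 46.3085
  x_2 = 2.1771 - 0.02*30.4789 = 1.5675
  y_2 = 2.8943 - 0.02*46.3085 = 1.9681
Step 3: grad_x = 2*7*1.5675 = 21.9448, grad_y = 2*8*1.9681 = 31.4898
  x_3 = 1.5675 - 0.02*21.9448 = 1.1286
  y_3 = 1.9681 - 0.02*31.4898 = 1.3383
Step 4: grad_x = 2*7*1.1286 = 15.8003, grad_y = 2*8*1.3383 = 21.4131
  x_4 = 1.1286 - 0.02*15.8003 = 0.8126
  y_4 = 1.3383 - 0.02*21.4131 = 0.9101
Step 5: grad_x = 2*7*0.8126 = 11.3762, grad_y = 2*8*0.9101 = 14.5609
  x_5 = 0.8126 - 0.02*11.3762 = 0.5851
  y_5 = 0.9101 - 0.02*14.5609 = 0.6188
f(0.5851, 0.6188) = 7*0.5851^2 + 8*0.6188^2 = 5.4598


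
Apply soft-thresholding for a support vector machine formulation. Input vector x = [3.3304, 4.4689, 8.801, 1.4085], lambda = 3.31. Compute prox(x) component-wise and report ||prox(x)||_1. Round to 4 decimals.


Soft-thresholding with lambda = 3.31:
prox(3.3304) = sign(3.3304)*max(|3.3304| - 3.31, 0) = 0.0204
prox(4.4689) = sign(4.4689)*max(|4.4689| - 3.31, 0) = 1.1589
prox(8.801) = sign(8.801)*max(|8.801| - 3.31, 0) = 5.491
prox(1.4085) = sign(1.4085)*max(|1.4085| - 3.31, 0) = 0.0
prox(x) = [0.0204, 1.1589, 5.491, 0.0]
||prox(x)||_1 = 0.0204 + 1.1589 + 5.491 + 0.0 = 6.6703


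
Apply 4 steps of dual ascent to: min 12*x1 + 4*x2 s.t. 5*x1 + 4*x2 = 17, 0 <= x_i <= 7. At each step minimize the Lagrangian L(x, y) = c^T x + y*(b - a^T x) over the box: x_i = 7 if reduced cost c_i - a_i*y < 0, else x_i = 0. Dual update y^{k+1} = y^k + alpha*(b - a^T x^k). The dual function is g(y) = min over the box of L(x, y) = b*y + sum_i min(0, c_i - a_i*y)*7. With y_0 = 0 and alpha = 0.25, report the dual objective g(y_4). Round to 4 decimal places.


Dual ascent for LP: min 12*x1 + 4*x2, 5*x1 + 4*x2 = 17, 0 <= x_i <= 7
Step 1: y^k = 0.0, reduced costs: (12.0, 4.0)
  x^k = (0.0, 0.0), subgradient = b - a^T x = 17.0
  y^{k+1} = 0.0 + 0.25*17.0 = 4.25
Step 2: y^k = 4.25, reduced costs: (-9.25, -13.0)
  x^k = (7.0, 7.0), subgradient = b - a^T x = -46.0
  y^{k+1} = 4.25 + 0.25*-46.0 = -7.25
Step 3: y^k = -7.25, reduced costs: (48.25, 33.0)
  x^k = (0.0, 0.0), subgradient = b - a^T x = 17.0
  y^{k+1} = -7.25 + 0.25*17.0 = -3.0
Step 4: y^k = -3.0, reduced costs: (27.0, 16.0)
  x^k = (0.0, 0.0), subgradient = b - a^T x = 17.0
  y^{k+1} = -3.0 + 0.25*17.0 = 1.25
Dual objective at y_4 = 1.25: reduced costs (5.75, -1.0), box minimizer x = (0.0, 7.0)
g(y_4) = b*y + (c1 - a1*y)*x1 + (c2 - a2*y)*x2 = 17*1.25 + 5.75*0.0 + (-1.0)*7.0 = 21.25 + 0.0 - 7.0 = 14.25


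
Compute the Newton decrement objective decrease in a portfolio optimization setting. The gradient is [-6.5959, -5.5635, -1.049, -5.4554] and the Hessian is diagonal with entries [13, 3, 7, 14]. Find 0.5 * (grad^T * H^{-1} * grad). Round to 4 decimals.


Step 1: H is diagonal, so H^(-1) * g = [-0.5074, -1.8545, -0.1499, -0.3897].
Step 2: g^T H^(-1) g = sum_i g_i^2 / H_ii
  = (-6.5959)^2/13 + (-5.5635)^2/3 + (-1.049)^2/7 + (-5.4554)^2/14
  = 3.3466 + 10.3175 + 0.1572 + 2.1258 = 15.9471
Step 3: Objective decrease = 0.5 * g^T H^(-1) g = 7.9736


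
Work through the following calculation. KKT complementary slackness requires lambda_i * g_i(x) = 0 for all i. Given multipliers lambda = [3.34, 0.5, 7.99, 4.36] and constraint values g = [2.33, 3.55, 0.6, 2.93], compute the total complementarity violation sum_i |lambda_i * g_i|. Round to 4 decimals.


KKT complementary slackness check:
lambda_1 * g_1 = 3.34 * 2.33 = 7.7822
lambda_2 * g_2 = 0.5 * 3.55 = 1.775
lambda_3 * g_3 = 7.99 * 0.6 = 4.794
lambda_4 * g_4 = 4.36 * 2.93 = 12.7748
Total violation = 7.7822 + 1.775 + 4.794 + 12.7748 = 27.126
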